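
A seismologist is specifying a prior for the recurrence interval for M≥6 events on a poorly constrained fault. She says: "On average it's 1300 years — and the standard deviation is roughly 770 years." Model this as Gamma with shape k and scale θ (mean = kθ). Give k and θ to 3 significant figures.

For Gamma(k, scale θ): mean = kθ, variance = kθ², so CV = 1/√k.
CV = SD/mean = 770/1300 = 0.5923, hence k = 1/CV² = 2.85.
Then θ = mean/k = 1300/2.85 = 456.

k ≈ 2.85, θ ≈ 456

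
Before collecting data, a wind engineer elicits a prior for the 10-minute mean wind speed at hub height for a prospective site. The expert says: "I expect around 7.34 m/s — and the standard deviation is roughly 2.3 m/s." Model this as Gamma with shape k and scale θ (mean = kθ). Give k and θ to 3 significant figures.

k ≈ 10.2, θ ≈ 0.721

For Gamma(k, scale θ): mean = kθ, variance = kθ², so CV = 1/√k.
CV = SD/mean = 2.3/7.34 = 0.3134, hence k = 1/CV² = 10.2.
Then θ = mean/k = 7.34/10.2 = 0.721.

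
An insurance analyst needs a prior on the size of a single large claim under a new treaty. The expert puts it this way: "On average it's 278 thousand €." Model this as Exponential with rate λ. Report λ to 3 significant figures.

Exponential mean = 1/λ, so λ = 1/278.0 = 0.0036.

λ ≈ 0.0036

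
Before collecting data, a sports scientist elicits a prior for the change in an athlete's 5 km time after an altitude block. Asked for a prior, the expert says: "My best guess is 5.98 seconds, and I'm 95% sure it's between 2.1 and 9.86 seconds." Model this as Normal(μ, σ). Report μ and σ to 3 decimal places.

A symmetric 95% interval runs μ ± z·σ with z = 1.96.
Half-width = 3.88, so σ = 3.88/1.96 = 1.980.
μ is the stated best guess, 5.980.

μ = 5.980, σ = 1.980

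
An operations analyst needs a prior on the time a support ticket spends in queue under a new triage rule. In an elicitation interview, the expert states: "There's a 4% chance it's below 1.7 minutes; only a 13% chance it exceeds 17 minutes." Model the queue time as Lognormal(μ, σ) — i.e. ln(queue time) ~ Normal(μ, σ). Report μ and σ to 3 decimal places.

μ ≈ 1.932, σ ≈ 0.800

If T ~ Lognormal(μ,σ) then ln T ~ Normal(μ,σ), so the p-quantile of ln T is μ + z_p·σ.
ln(1.7) = 0.5306 and ln(17) = 2.833; z_{0.04} = -1.751, z_{0.87} = 1.126.
σ = (2.833 − 0.5306)/(1.126 − (-1.751)) = 0.800.
μ = 0.5306 − (-1.751)·0.800 = 1.932.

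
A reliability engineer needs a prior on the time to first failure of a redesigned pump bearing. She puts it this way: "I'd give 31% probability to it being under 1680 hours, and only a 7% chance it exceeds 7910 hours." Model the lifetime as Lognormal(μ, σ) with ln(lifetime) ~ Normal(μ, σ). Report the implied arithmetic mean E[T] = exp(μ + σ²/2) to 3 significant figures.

E[T] ≈ 3380 hours

If T ~ Lognormal(μ,σ) then ln T ~ Normal(μ,σ), so the p-quantile of ln T is μ + z_p·σ.
ln(1680) = 7.427 and ln(7910) = 8.976; z_{0.31} = -0.4959, z_{0.93} = 1.476.
σ = (8.976 − 7.427)/(1.476 − (-0.4959)) = 0.786.
μ = 7.427 − (-0.4959)·0.786 = 7.816.
E[T] = exp(μ + σ²/2) = exp(7.816 + 0.3087) = 3380 hours.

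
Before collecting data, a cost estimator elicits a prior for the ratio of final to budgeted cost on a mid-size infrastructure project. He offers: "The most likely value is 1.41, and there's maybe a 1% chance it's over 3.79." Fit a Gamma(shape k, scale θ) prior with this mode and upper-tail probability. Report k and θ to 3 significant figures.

k ≈ 5.72, θ ≈ 0.298

Gamma(k,θ) with k>1 has mode (k−1)θ, so θ = 1.41/(k−1).
Need P(X < 3.79) = 0.99 with θ tied to k this way. Start at k = 2, θ = 1.41: P(X<3.79) ≈ 0.749.
Too low — raise k to concentrate. Iterating converges to k ≈ 5.72.
Then θ = 1.41/(5.72−1) ≈ 0.298.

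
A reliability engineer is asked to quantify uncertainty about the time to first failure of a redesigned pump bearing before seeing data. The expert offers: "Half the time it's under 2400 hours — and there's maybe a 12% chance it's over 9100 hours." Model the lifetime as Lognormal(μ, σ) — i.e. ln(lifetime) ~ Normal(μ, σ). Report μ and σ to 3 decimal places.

If T ~ Lognormal(μ,σ) then ln T ~ Normal(μ,σ), so the p-quantile of ln T is μ + z_p·σ.
ln(2400) = 7.783 and ln(9100) = 9.116; z_{0.5} = 0, z_{0.88} = 1.175.
σ = (9.116 − 7.783)/(1.175 − (0)) = 1.134.
μ = 7.783 − (0)·1.134 = 7.783.

μ ≈ 7.783, σ ≈ 1.134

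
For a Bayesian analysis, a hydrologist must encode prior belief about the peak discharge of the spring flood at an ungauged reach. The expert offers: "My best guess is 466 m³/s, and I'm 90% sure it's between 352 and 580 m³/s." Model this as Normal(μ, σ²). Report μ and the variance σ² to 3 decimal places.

A symmetric 90% interval runs μ ± z·σ with z = 1.645.
Half-width = 114, so σ = 114/1.645 = 69.3071 and σ² = 4803.471.
μ is the stated best guess, 466.000.

μ = 466.000, σ² = 4803.471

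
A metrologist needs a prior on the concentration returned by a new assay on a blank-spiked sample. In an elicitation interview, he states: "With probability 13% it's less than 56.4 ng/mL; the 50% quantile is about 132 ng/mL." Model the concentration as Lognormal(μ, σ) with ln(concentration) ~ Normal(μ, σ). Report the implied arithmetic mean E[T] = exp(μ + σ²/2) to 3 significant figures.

If T ~ Lognormal(μ,σ) then ln T ~ Normal(μ,σ), so the p-quantile of ln T is μ + z_p·σ.
ln(56.4) = 4.032 and ln(132) = 4.883; z_{0.13} = -1.126, z_{0.5} = 0.
σ = (4.883 − 4.032)/(0 − (-1.126)) = 0.755.
μ = 4.032 − (-1.126)·0.755 = 4.883.
E[T] = exp(μ + σ²/2) = exp(4.883 + 0.2850) = 176 ng/mL.

E[T] ≈ 176 ng/mL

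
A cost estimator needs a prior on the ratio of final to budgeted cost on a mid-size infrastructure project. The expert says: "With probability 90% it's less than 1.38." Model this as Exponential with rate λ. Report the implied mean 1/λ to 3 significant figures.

mean ≈ 0.599

P(T < 1.38) = 1 − e^(−λ·1.38) = 0.9, so λ = −ln(1−0.9)/1.38 = −ln(0.1)/1.38 = 1.67.
Mean = 1/λ = 0.599.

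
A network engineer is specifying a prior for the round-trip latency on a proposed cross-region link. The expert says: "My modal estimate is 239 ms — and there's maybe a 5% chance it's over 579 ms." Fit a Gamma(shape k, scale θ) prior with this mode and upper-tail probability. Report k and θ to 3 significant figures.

Gamma(k,θ) with k>1 has mode (k−1)θ, so θ = 239/(k−1).
Need P(X < 579) = 0.95 with θ tied to k this way. Start at k = 2, θ = 239: P(X<579) ≈ 0.696.
Too low — raise k to concentrate. Iterating converges to k ≈ 4.48.
Then θ = 239/(4.48−1) ≈ 68.7.

k ≈ 4.48, θ ≈ 68.7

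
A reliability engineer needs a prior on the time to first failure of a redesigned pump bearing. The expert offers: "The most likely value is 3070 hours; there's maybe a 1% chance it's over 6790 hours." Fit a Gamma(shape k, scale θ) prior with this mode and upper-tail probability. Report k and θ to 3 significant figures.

k ≈ 8.64, θ ≈ 402

Gamma(k,θ) with k>1 has mode (k−1)θ, so θ = 3070/(k−1).
Need P(X < 6790) = 0.99 with θ tied to k this way. Start at k = 2, θ = 3070: P(X<6790) ≈ 0.648.
Too low — raise k to concentrate. Iterating converges to k ≈ 8.64.
Then θ = 3070/(8.64−1) ≈ 402.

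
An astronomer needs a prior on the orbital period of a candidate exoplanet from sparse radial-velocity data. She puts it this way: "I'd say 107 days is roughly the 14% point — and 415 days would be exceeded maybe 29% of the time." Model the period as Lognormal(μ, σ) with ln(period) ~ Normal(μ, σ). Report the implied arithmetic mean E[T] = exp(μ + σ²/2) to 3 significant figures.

If T ~ Lognormal(μ,σ) then ln T ~ Normal(μ,σ), so the p-quantile of ln T is μ + z_p·σ.
ln(107) = 4.673 and ln(415) = 6.028; z_{0.14} = -1.08, z_{0.71} = 0.5534.
σ = (6.028 − 4.673)/(0.5534 − (-1.08)) = 0.830.
μ = 4.673 − (-1.08)·0.830 = 5.569.
E[T] = exp(μ + σ²/2) = exp(5.569 + 0.3442) = 370 days.

E[T] ≈ 370 days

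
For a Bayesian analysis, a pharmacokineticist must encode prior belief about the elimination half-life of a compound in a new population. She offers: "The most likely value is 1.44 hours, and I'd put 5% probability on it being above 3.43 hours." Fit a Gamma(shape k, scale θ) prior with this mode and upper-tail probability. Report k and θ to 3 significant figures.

Gamma(k,θ) with k>1 has mode (k−1)θ, so θ = 1.44/(k−1).
Need P(X < 3.43) = 0.95 with θ tied to k this way. Start at k = 2, θ = 1.44: P(X<3.43) ≈ 0.688.
Too low — raise k to concentrate. Iterating converges to k ≈ 4.62.
Then θ = 1.44/(4.62−1) ≈ 0.397.

k ≈ 4.62, θ ≈ 0.397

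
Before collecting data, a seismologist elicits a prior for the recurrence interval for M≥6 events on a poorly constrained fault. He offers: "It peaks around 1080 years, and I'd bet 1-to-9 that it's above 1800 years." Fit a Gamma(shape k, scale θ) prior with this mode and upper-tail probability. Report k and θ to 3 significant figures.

k ≈ 8.24, θ ≈ 149

Gamma(k,θ) with k>1 has mode (k−1)θ, so θ = 1080/(k−1).
Need P(X < 1800) = 0.9 with θ tied to k this way. Start at k = 2, θ = 1080: P(X<1800) ≈ 0.496.
Too low — raise k to concentrate. Iterating converges to k ≈ 8.24.
Then θ = 1080/(8.24−1) ≈ 149.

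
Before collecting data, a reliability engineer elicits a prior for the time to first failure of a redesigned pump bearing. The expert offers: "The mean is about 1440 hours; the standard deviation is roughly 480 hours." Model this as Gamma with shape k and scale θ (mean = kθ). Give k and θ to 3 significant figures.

For Gamma(k, scale θ): mean = kθ, variance = kθ², so CV = 1/√k.
CV = SD/mean = 480/1440 = 0.3333, hence k = 1/CV² = 9.
Then θ = mean/k = 1440/9 = 160.

k ≈ 9, θ ≈ 160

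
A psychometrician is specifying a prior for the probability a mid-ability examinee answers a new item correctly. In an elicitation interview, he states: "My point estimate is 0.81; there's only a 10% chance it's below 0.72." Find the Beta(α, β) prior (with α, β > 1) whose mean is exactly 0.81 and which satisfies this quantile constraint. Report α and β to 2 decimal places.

With mean 0.81 fixed, write α = 0.81s, β = 0.19s where s = α+β.
Need P(θ < 0.72) = 0.1 under Beta(0.81s, 0.19s). Normal approximation: (q−m)/√(m(1−m)/s) ≈ z_{0.1} = -1.28, so s ≈ 0.81·0.19·(-1.28)²/(0.72−0.81)² = 31.2.
At s = 31.2: P(θ<0.72) ≈ 0.106. Adjusting to match 0.1 gives s ≈ 33.20.
So α = 0.81·33.20 ≈ 26.89, β = 0.19·33.20 ≈ 6.31.

α ≈ 26.89, β ≈ 6.31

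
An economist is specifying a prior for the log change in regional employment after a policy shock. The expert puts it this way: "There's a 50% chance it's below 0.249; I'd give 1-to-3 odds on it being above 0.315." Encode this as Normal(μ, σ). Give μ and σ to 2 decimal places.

μ = 0.25, σ = 0.10

The p-quantile of Normal(μ,σ) is μ + z_p·σ, with z_{0.5} = 0 and z_{0.75} = 0.6745.
Eliminate σ: μ = (z₂·x₁ − z₁·x₂)/(z₂ − z₁) = (0.6745·0.249 − (0)·0.315)/0.6745 = 0.25.
Then σ = (x₂ − x₁)/(z₂ − z₁) = (0.315 − 0.249)/0.6745 = 0.10.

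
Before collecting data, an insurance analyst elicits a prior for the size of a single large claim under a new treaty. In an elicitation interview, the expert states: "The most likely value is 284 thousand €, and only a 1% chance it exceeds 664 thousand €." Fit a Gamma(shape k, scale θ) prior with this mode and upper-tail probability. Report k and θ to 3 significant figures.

Gamma(k,θ) with k>1 has mode (k−1)θ, so θ = 284/(k−1).
Need P(X < 664) = 0.99 with θ tied to k this way. Start at k = 2, θ = 284: P(X<664) ≈ 0.678.
Too low — raise k to concentrate. Iterating converges to k ≈ 7.6.
Then θ = 284/(7.6−1) ≈ 43.

k ≈ 7.6, θ ≈ 43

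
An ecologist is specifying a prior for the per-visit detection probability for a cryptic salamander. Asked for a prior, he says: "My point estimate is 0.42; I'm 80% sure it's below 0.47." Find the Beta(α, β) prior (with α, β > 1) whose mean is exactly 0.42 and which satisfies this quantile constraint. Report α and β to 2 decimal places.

With mean 0.42 fixed, write α = 0.42s, β = 0.58s where s = α+β.
Need P(θ < 0.47) = 0.8 under Beta(0.42s, 0.58s). Normal approximation: (q−m)/√(m(1−m)/s) ≈ z_{0.8} = 0.842, so s ≈ 0.42·0.58·(0.842)²/(0.47−0.42)² = 69.0.
At s = 69.0: P(θ<0.47) ≈ 0.801. Adjusting to match 0.8 gives s ≈ 68.51.
So α = 0.42·68.51 ≈ 28.78, β = 0.58·68.51 ≈ 39.74.

α ≈ 28.78, β ≈ 39.74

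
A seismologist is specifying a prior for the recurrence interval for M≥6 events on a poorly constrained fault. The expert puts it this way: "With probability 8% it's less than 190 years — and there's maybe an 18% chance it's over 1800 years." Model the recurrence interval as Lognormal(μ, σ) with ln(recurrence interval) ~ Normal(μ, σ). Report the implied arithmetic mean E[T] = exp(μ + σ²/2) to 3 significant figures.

E[T] ≈ 1190 years

If T ~ Lognormal(μ,σ) then ln T ~ Normal(μ,σ), so the p-quantile of ln T is μ + z_p·σ.
ln(190) = 5.247 and ln(1800) = 7.496; z_{0.08} = -1.405, z_{0.82} = 0.9154.
σ = (7.496 − 5.247)/(0.9154 − (-1.405)) = 0.969.
μ = 5.247 − (-1.405)·0.969 = 6.609.
E[T] = exp(μ + σ²/2) = exp(6.609 + 0.4695) = 1190 years.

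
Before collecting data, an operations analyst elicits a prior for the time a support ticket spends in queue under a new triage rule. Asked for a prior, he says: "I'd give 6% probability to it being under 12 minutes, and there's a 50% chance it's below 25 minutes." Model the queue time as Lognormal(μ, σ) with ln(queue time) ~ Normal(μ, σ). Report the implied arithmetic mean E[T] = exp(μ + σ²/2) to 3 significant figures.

E[T] ≈ 27.9 minutes

If T ~ Lognormal(μ,σ) then ln T ~ Normal(μ,σ), so the p-quantile of ln T is μ + z_p·σ.
ln(12) = 2.485 and ln(25) = 3.219; z_{0.06} = -1.555, z_{0.5} = 0.
σ = (3.219 − 2.485)/(0 − (-1.555)) = 0.472.
μ = 2.485 − (-1.555)·0.472 = 3.219.
E[T] = exp(μ + σ²/2) = exp(3.219 + 0.1114) = 27.9 minutes.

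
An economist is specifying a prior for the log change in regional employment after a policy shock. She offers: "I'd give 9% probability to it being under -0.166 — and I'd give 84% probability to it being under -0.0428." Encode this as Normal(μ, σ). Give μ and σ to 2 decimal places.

For Normal(μ,σ), the p-quantile is μ + z_p·σ. Here z_{0.09} = -1.341, z_{0.84} = 0.9945.
So -0.166 = μ − 1.341σ and -0.0428 = μ + 0.9945σ.
Subtracting: σ = (-0.0428 − -0.166)/(0.9945 − (-1.341)) = 0.05.
Then μ = -0.166 − (-1.341)·0.05 = -0.10.

μ = -0.10, σ = 0.05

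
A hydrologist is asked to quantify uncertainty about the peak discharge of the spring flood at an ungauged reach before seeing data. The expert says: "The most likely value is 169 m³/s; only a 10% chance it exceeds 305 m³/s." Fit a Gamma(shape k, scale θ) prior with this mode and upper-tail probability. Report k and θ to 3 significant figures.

k ≈ 6.46, θ ≈ 30.9

Gamma(k,θ) with k>1 has mode (k−1)θ, so θ = 169/(k−1).
Need P(X < 305) = 0.9 with θ tied to k this way. Start at k = 2, θ = 169: P(X<305) ≈ 0.539.
Too low — raise k to concentrate. Iterating converges to k ≈ 6.46.
Then θ = 169/(6.46−1) ≈ 30.9.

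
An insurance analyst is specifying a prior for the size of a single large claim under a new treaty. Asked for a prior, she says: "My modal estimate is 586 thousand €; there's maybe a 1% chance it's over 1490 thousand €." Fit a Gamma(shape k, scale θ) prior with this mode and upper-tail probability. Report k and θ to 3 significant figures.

k ≈ 6.37, θ ≈ 109

Gamma(k,θ) with k>1 has mode (k−1)θ, so θ = 586/(k−1).
Need P(X < 1490) = 0.99 with θ tied to k this way. Start at k = 2, θ = 586: P(X<1490) ≈ 0.721.
Too low — raise k to concentrate. Iterating converges to k ≈ 6.37.
Then θ = 586/(6.37−1) ≈ 109.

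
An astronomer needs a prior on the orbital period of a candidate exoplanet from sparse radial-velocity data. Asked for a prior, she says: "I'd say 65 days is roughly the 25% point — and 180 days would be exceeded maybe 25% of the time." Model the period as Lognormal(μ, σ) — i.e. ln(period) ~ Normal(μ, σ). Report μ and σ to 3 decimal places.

μ ≈ 4.684, σ ≈ 0.755

If T ~ Lognormal(μ,σ) then ln T ~ Normal(μ,σ), so the p-quantile of ln T is μ + z_p·σ.
ln(65) = 4.174 and ln(180) = 5.193; z_{0.25} = -0.6745, z_{0.75} = 0.6745.
σ = (5.193 − 4.174)/(0.6745 − (-0.6745)) = 0.755.
μ = 4.174 − (-0.6745)·0.755 = 4.684.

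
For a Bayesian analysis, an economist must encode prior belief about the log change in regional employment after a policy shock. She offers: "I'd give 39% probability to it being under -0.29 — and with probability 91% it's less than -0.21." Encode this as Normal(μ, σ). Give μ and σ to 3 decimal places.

For Normal(μ,σ), the p-quantile is μ + z_p·σ. Here z_{0.39} = -0.2793, z_{0.91} = 1.341.
So -0.29 = μ − 0.2793σ and -0.21 = μ + 1.341σ.
Subtracting: σ = (-0.21 − -0.29)/(1.341 − (-0.2793)) = 0.049.
Then μ = -0.29 − (-0.2793)·0.049 = -0.276.

μ = -0.276, σ = 0.049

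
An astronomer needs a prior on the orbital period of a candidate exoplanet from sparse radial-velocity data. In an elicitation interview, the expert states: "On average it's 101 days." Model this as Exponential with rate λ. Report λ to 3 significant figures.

Exponential mean = 1/λ, so λ = 1/101.0 = 0.0099.

λ ≈ 0.0099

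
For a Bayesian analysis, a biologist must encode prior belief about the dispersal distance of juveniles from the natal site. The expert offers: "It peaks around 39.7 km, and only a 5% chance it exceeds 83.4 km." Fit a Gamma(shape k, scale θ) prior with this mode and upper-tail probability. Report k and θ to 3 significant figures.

Gamma(k,θ) with k>1 has mode (k−1)θ, so θ = 39.7/(k−1).
Need P(X < 83.4) = 0.95 with θ tied to k this way. Start at k = 2, θ = 39.7: P(X<83.4) ≈ 0.621.
Too low — raise k to concentrate. Iterating converges to k ≈ 6.01.
Then θ = 39.7/(6.01−1) ≈ 7.92.

k ≈ 6.01, θ ≈ 7.92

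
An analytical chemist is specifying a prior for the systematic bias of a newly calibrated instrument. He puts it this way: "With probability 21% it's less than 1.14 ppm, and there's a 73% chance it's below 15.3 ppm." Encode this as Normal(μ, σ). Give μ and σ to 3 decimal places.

For Normal(μ,σ), the p-quantile is μ + z_p·σ. Here z_{0.21} = -0.8064, z_{0.73} = 0.6128.
So 1.14 = μ − 0.8064σ and 15.3 = μ + 0.6128σ.
Subtracting: σ = (15.3 − 1.14)/(0.6128 − (-0.8064)) = 9.977.
Then μ = 1.14 − (-0.8064)·9.977 = 9.186.

μ = 9.186, σ = 9.977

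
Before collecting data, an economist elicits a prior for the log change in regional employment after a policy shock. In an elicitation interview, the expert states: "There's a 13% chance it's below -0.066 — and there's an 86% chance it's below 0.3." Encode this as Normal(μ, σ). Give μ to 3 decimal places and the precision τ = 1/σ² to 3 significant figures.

μ = 0.121, τ = 36.4

The p-quantile of Normal(μ,σ) is μ + z_p·σ, with z_{0.13} = -1.126 and z_{0.86} = 1.08.
Eliminate σ: μ = (z₂·x₁ − z₁·x₂)/(z₂ − z₁) = (1.08·-0.066 − (-1.126)·0.3)/2.207 = 0.121.
Then σ = (x₂ − x₁)/(z₂ − z₁) = (0.3 − -0.066)/2.207 = 0.166.
Precision τ = 1/σ² = 1/0.1659² = 36.4.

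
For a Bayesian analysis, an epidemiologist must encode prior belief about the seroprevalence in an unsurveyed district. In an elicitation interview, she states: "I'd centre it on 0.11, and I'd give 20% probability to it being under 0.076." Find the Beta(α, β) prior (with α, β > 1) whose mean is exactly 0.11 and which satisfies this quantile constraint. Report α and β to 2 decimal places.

With mean 0.11 fixed, write α = 0.11s, β = 0.89s where s = α+β.
Need P(θ < 0.076) = 0.2 under Beta(0.11s, 0.89s). Normal approximation: (q−m)/√(m(1−m)/s) ≈ z_{0.2} = -0.842, so s ≈ 0.11·0.89·(-0.842)²/(0.076−0.11)² = 60.0.
At s = 60.0: P(θ<0.076) ≈ 0.206. Adjusting to match 0.2 gives s ≈ 62.25.
So α = 0.11·62.25 ≈ 6.85, β = 0.89·62.25 ≈ 55.40.

α ≈ 6.85, β ≈ 55.40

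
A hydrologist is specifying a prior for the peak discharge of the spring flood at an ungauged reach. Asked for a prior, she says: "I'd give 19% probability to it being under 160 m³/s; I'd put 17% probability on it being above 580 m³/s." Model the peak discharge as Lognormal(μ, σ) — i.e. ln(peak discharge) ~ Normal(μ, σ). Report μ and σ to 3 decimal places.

If T ~ Lognormal(μ,σ) then ln T ~ Normal(μ,σ), so the p-quantile of ln T is μ + z_p·σ.
ln(160) = 5.075 and ln(580) = 6.363; z_{0.19} = -0.8779, z_{0.83} = 0.9542.
σ = (6.363 − 5.075)/(0.9542 − (-0.8779)) = 0.703.
μ = 5.075 − (-0.8779)·0.703 = 5.692.

μ ≈ 5.692, σ ≈ 0.703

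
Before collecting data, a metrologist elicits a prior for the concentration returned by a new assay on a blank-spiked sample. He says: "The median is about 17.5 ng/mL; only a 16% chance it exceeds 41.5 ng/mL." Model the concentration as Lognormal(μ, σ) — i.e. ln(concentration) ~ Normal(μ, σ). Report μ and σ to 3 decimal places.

If T ~ Lognormal(μ,σ) then ln T ~ Normal(μ,σ), so the p-quantile of ln T is μ + z_p·σ.
ln(17.5) = 2.862 and ln(41.5) = 3.726; z_{0.5} = 0, z_{0.84} = 0.9945.
σ = (3.726 − 2.862)/(0.9945 − (0)) = 0.868.
μ = 2.862 − (0)·0.868 = 2.862.

μ ≈ 2.862, σ ≈ 0.868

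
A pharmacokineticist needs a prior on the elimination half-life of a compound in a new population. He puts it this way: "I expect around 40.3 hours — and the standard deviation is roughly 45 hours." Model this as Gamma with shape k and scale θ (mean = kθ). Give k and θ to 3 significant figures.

k ≈ 0.802, θ ≈ 50.2

For Gamma(k, scale θ): mean = kθ, variance = kθ², so CV = 1/√k.
CV = SD/mean = 45/40.3 = 1.117, hence k = 1/CV² = 0.802.
Then θ = mean/k = 40.3/0.802 = 50.2.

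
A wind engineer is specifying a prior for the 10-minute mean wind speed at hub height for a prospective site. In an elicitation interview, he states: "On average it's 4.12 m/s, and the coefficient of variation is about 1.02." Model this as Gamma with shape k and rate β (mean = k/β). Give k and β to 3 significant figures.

k ≈ 0.961, β ≈ 0.233

For Gamma(k, rate β): mean = k/β, variance = k/β², so CV = 1/√k.
CV = 1.02, hence k = 1/CV² = 0.961.
Then β = k/mean = 0.961/4.12 = 0.233.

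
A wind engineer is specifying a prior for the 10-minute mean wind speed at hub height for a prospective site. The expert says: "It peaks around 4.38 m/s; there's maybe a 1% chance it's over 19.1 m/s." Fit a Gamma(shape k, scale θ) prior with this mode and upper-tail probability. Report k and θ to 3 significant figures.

k ≈ 2.88, θ ≈ 2.33

Gamma(k,θ) with k>1 has mode (k−1)θ, so θ = 4.38/(k−1).
Need P(X < 19.1) = 0.99 with θ tied to k this way. Start at k = 2, θ = 4.38: P(X<19.1) ≈ 0.932.
Too low — raise k to concentrate. Iterating converges to k ≈ 2.88.
Then θ = 4.38/(2.88−1) ≈ 2.33.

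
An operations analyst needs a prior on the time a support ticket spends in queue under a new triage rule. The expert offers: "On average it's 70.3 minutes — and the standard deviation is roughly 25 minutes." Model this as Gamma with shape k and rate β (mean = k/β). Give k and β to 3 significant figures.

k ≈ 7.91, β ≈ 0.112

For Gamma(k, rate β): mean = k/β, variance = k/β², so CV = 1/√k.
CV = SD/mean = 25/70.3 = 0.3556, hence k = 1/CV² = 7.91.
Then β = k/mean = 7.91/70.3 = 0.112.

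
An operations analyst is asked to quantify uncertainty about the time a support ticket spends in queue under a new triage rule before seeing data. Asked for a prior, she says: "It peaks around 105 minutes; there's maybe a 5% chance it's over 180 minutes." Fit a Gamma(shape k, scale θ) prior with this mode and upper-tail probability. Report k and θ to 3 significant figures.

k ≈ 10.6, θ ≈ 10.9

Gamma(k,θ) with k>1 has mode (k−1)θ, so θ = 105/(k−1).
Need P(X < 180) = 0.95 with θ tied to k this way. Start at k = 2, θ = 105: P(X<180) ≈ 0.511.
Too low — raise k to concentrate. Iterating converges to k ≈ 10.6.
Then θ = 105/(10.6−1) ≈ 10.9.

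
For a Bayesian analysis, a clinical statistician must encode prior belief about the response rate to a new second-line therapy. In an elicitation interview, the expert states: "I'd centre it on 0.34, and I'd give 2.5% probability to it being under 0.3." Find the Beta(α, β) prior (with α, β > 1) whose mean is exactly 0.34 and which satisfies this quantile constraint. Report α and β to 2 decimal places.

α ≈ 177.46, β ≈ 344.49

With mean 0.34 fixed, write α = 0.34s, β = 0.66s where s = α+β.
Need P(θ < 0.3) = 0.025 under Beta(0.34s, 0.66s). Normal approximation: (q−m)/√(m(1−m)/s) ≈ z_{0.025} = -1.96, so s ≈ 0.34·0.66·(-1.96)²/(0.3−0.34)² = 538.8.
At s = 538.8: P(θ<0.3) ≈ 0.023. Adjusting to match 0.025 gives s ≈ 521.95.
So α = 0.34·521.95 ≈ 177.46, β = 0.66·521.95 ≈ 344.49.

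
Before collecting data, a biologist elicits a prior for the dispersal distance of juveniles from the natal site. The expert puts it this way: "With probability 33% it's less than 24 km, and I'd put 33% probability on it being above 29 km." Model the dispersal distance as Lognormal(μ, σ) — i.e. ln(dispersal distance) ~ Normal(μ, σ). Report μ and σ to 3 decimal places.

μ ≈ 3.273, σ ≈ 0.215

If T ~ Lognormal(μ,σ) then ln T ~ Normal(μ,σ), so the p-quantile of ln T is μ + z_p·σ.
ln(24) = 3.178 and ln(29) = 3.367; z_{0.33} = -0.4399, z_{0.67} = 0.4399.
σ = (3.367 − 3.178)/(0.4399 − (-0.4399)) = 0.215.
μ = 3.178 − (-0.4399)·0.215 = 3.273.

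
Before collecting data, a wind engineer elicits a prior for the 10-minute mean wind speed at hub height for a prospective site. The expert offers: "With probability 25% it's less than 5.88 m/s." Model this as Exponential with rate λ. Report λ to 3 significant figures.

P(T < 5.88) = 1 − e^(−λ·5.88) = 0.25, so λ = −ln(1−0.25)/5.88 = −ln(0.75)/5.88 = 0.0489.

λ ≈ 0.0489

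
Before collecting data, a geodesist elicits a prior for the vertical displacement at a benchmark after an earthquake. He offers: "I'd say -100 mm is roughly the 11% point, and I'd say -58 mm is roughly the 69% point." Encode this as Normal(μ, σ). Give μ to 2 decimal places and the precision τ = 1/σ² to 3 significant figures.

μ = -70.09, τ = 0.00168

For Normal(μ,σ), the p-quantile is μ + z_p·σ. Here z_{0.11} = -1.227, z_{0.69} = 0.4959.
So -100 = μ − 1.227σ and -58 = μ + 0.4959σ.
Subtracting: σ = (-58 − -100)/(0.4959 − (-1.227)) = 24.38.
Then μ = -100 − (-1.227)·24.38 = -70.09.
Precision τ = 1/σ² = 1/24.38² = 0.00168.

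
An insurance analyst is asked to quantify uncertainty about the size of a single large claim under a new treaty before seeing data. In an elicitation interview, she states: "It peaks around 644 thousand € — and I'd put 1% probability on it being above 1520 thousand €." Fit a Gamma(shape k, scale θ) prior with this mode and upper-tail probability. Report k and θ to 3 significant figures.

Gamma(k,θ) with k>1 has mode (k−1)θ, so θ = 644/(k−1).
Need P(X < 1520) = 0.99 with θ tied to k this way. Start at k = 2, θ = 644: P(X<1520) ≈ 0.683.
Too low — raise k to concentrate. Iterating converges to k ≈ 7.44.
Then θ = 644/(7.44−1) ≈ 99.9.

k ≈ 7.44, θ ≈ 99.9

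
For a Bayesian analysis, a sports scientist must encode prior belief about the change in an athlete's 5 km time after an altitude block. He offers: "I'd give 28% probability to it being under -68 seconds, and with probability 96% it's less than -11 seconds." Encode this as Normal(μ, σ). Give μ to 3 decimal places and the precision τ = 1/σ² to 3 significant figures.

μ = -53.763, τ = 0.00168

The p-quantile of Normal(μ,σ) is μ + z_p·σ, with z_{0.28} = -0.5828 and z_{0.96} = 1.751.
Eliminate σ: μ = (z₂·x₁ − z₁·x₂)/(z₂ − z₁) = (1.751·-68 − (-0.5828)·-11)/2.334 = -53.763.
Then σ = (x₂ − x₁)/(z₂ − z₁) = (-11 − -68)/2.334 = 24.427.
Precision τ = 1/σ² = 1/24.43² = 0.00168.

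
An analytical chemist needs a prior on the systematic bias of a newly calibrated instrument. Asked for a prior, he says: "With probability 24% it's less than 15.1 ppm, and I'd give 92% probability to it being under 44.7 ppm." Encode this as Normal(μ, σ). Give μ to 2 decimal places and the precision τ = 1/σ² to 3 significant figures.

For Normal(μ,σ), the p-quantile is μ + z_p·σ. Here z_{0.24} = -0.7063, z_{0.92} = 1.405.
So 15.1 = μ − 0.7063σ and 44.7 = μ + 1.405σ.
Subtracting: σ = (44.7 − 15.1)/(1.405 − (-0.7063)) = 14.02.
Then μ = 15.1 − (-0.7063)·14.02 = 25.00.
Precision τ = 1/σ² = 1/14.02² = 0.00509.

μ = 25.00, τ = 0.00509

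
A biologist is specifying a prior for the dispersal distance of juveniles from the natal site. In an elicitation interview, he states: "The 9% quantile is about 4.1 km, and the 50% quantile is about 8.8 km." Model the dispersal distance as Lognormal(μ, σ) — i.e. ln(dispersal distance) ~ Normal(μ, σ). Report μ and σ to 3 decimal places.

If T ~ Lognormal(μ,σ) then ln T ~ Normal(μ,σ), so the p-quantile of ln T is μ + z_p·σ.
ln(4.1) = 1.411 and ln(8.8) = 2.175; z_{0.09} = -1.341, z_{0.5} = 0.
σ = (2.175 − 1.411)/(0 − (-1.341)) = 0.570.
μ = 1.411 − (-1.341)·0.570 = 2.175.

μ ≈ 2.175, σ ≈ 0.570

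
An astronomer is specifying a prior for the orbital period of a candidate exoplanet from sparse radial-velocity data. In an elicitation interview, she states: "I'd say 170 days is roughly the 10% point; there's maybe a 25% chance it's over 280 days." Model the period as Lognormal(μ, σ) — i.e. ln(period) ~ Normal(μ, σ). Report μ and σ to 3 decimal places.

If T ~ Lognormal(μ,σ) then ln T ~ Normal(μ,σ), so the p-quantile of ln T is μ + z_p·σ.
ln(170) = 5.136 and ln(280) = 5.635; z_{0.1} = -1.282, z_{0.75} = 0.6745.
σ = (5.635 − 5.136)/(0.6745 − (-1.282)) = 0.255.
μ = 5.136 − (-1.282)·0.255 = 5.463.

μ ≈ 5.463, σ ≈ 0.255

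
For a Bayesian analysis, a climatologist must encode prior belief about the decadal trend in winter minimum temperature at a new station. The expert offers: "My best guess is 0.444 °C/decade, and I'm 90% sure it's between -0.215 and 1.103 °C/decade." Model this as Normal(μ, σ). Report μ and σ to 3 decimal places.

μ = 0.444, σ = 0.401

A symmetric 90% interval runs μ ± z·σ with z = 1.645.
Half-width = 0.659, so σ = 0.659/1.645 = 0.401.
μ is the stated best guess, 0.444.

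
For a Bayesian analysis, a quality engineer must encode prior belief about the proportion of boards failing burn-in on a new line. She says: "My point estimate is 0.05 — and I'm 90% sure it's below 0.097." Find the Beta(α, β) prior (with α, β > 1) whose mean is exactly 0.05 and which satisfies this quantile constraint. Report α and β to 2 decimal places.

α ≈ 1.92, β ≈ 36.55

With mean 0.05 fixed, write α = 0.05s, β = 0.95s where s = α+β.
Need P(θ < 0.097) = 0.9 under Beta(0.05s, 0.95s). Normal approximation: (q−m)/√(m(1−m)/s) ≈ z_{0.9} = 1.28, so s ≈ 0.05·0.95·(1.28)²/(0.097−0.05)² = 35.3.
At s = 35.3: P(θ<0.097) ≈ 0.894. Adjusting to match 0.9 gives s ≈ 38.48.
So α = 0.05·38.48 ≈ 1.92, β = 0.95·38.48 ≈ 36.55.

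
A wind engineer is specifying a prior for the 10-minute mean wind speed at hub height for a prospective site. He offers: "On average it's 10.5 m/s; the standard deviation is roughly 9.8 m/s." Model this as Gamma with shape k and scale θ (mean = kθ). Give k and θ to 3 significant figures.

For Gamma(k, scale θ): mean = kθ, variance = kθ², so CV = 1/√k.
CV = SD/mean = 9.8/10.5 = 0.9333, hence k = 1/CV² = 1.15.
Then θ = mean/k = 10.5/1.15 = 9.15.

k ≈ 1.15, θ ≈ 9.15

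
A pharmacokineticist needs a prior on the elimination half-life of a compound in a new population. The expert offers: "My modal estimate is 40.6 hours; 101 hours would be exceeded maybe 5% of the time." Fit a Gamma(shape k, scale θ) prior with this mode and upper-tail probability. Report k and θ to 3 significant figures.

Gamma(k,θ) with k>1 has mode (k−1)θ, so θ = 40.6/(k−1).
Need P(X < 101) = 0.95 with θ tied to k this way. Start at k = 2, θ = 40.6: P(X<101) ≈ 0.710.
Too low — raise k to concentrate. Iterating converges to k ≈ 4.27.
Then θ = 40.6/(4.27−1) ≈ 12.4.

k ≈ 4.27, θ ≈ 12.4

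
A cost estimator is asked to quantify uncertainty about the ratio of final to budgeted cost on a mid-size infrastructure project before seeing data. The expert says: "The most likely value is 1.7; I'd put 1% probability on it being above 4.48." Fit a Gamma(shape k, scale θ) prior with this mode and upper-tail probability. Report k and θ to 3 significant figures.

k ≈ 5.94, θ ≈ 0.344

Gamma(k,θ) with k>1 has mode (k−1)θ, so θ = 1.7/(k−1).
Need P(X < 4.48) = 0.99 with θ tied to k this way. Start at k = 2, θ = 1.7: P(X<4.48) ≈ 0.739.
Too low — raise k to concentrate. Iterating converges to k ≈ 5.94.
Then θ = 1.7/(5.94−1) ≈ 0.344.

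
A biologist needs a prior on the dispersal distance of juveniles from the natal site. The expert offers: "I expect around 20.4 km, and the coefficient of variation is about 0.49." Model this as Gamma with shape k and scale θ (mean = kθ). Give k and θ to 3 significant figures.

For Gamma(k, scale θ): mean = kθ, variance = kθ², so CV = 1/√k.
CV = 0.49, hence k = 1/CV² = 4.16.
Then θ = mean/k = 20.4/4.16 = 4.9.

k ≈ 4.16, θ ≈ 4.9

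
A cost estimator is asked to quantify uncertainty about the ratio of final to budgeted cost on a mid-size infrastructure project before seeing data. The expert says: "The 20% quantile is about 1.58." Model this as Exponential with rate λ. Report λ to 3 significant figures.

λ ≈ 0.141

P(T < 1.58) = 1 − e^(−λ·1.58) = 0.2, so λ = −ln(1−0.2)/1.58 = −ln(0.8)/1.58 = 0.141.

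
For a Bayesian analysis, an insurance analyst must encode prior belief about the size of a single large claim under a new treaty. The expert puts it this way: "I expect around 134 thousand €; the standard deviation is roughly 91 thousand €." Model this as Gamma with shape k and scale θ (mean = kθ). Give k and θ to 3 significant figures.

For Gamma(k, scale θ): mean = kθ, variance = kθ², so CV = 1/√k.
CV = SD/mean = 91/134 = 0.6791, hence k = 1/CV² = 2.17.
Then θ = mean/k = 134/2.17 = 61.8.

k ≈ 2.17, θ ≈ 61.8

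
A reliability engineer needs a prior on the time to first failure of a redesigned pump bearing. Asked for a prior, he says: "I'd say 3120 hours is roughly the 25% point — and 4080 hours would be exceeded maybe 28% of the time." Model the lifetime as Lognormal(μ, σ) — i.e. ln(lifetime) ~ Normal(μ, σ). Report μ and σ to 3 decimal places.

If T ~ Lognormal(μ,σ) then ln T ~ Normal(μ,σ), so the p-quantile of ln T is μ + z_p·σ.
ln(3120) = 8.046 and ln(4080) = 8.314; z_{0.25} = -0.6745, z_{0.72} = 0.5828.
σ = (8.314 − 8.046)/(0.5828 − (-0.6745)) = 0.213.
μ = 8.046 − (-0.6745)·0.213 = 8.189.

μ ≈ 8.189, σ ≈ 0.213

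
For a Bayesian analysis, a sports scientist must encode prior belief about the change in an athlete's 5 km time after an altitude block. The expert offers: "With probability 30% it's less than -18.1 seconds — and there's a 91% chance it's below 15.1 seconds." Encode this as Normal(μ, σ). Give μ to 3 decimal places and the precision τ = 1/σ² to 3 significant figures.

For Normal(μ,σ), the p-quantile is μ + z_p·σ. Here z_{0.3} = -0.5244, z_{0.91} = 1.341.
So -18.1 = μ − 0.5244σ and 15.1 = μ + 1.341σ.
Subtracting: σ = (15.1 − -18.1)/(1.341 − (-0.5244)) = 17.800.
Then μ = -18.1 − (-0.5244)·17.800 = -8.766.
Precision τ = 1/σ² = 1/17.8² = 0.00316.

μ = -8.766, τ = 0.00316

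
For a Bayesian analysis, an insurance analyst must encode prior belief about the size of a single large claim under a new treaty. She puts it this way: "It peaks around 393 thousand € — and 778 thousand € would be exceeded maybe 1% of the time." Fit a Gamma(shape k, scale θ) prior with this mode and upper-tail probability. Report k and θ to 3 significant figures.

Gamma(k,θ) with k>1 has mode (k−1)θ, so θ = 393/(k−1).
Need P(X < 778) = 0.99 with θ tied to k this way. Start at k = 2, θ = 393: P(X<778) ≈ 0.588.
Too low — raise k to concentrate. Iterating converges to k ≈ 11.6.
Then θ = 393/(11.6−1) ≈ 37.2.

k ≈ 11.6, θ ≈ 37.2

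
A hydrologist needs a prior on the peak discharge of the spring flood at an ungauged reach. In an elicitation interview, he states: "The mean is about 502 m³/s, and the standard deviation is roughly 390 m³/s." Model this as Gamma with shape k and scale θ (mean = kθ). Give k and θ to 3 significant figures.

k ≈ 1.66, θ ≈ 303

For Gamma(k, scale θ): mean = kθ, variance = kθ², so CV = 1/√k.
CV = SD/mean = 390/502 = 0.7769, hence k = 1/CV² = 1.66.
Then θ = mean/k = 502/1.66 = 303.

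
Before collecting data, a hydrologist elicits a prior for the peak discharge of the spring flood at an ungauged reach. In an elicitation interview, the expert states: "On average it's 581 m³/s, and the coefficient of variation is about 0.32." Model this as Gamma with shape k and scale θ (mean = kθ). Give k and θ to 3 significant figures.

For Gamma(k, scale θ): mean = kθ, variance = kθ², so CV = 1/√k.
CV = 0.32, hence k = 1/CV² = 9.77.
Then θ = mean/k = 581/9.77 = 59.5.

k ≈ 9.77, θ ≈ 59.5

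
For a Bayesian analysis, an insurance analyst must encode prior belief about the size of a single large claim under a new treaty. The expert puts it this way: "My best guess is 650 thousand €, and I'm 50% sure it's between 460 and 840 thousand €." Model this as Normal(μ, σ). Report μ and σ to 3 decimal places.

μ = 650.000, σ = 281.694

A symmetric 50% interval runs μ ± z·σ with z = 0.6745.
Half-width = 190, so σ = 190/0.6745 = 281.694.
μ is the stated best guess, 650.000.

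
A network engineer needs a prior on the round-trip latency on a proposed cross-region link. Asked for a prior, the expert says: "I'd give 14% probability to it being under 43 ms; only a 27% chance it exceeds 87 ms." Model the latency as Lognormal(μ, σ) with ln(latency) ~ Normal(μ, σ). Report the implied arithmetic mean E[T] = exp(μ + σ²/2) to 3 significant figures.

E[T] ≈ 73.5 ms

If T ~ Lognormal(μ,σ) then ln T ~ Normal(μ,σ), so the p-quantile of ln T is μ + z_p·σ.
ln(43) = 3.761 and ln(87) = 4.466; z_{0.14} = -1.08, z_{0.73} = 0.6128.
σ = (4.466 − 3.761)/(0.6128 − (-1.08)) = 0.416.
μ = 3.761 − (-1.08)·0.416 = 4.211.
E[T] = exp(μ + σ²/2) = exp(4.211 + 0.0866) = 73.5 ms.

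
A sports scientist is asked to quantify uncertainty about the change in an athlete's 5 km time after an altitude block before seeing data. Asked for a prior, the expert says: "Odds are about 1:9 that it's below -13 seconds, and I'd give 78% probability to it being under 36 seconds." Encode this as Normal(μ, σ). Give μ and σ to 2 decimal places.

μ = 17.58, σ = 23.86

The p-quantile of Normal(μ,σ) is μ + z_p·σ, with z_{0.1} = -1.282 and z_{0.78} = 0.7722.
Eliminate σ: μ = (z₂·x₁ − z₁·x₂)/(z₂ − z₁) = (0.7722·-13 − (-1.282)·36)/2.054 = 17.58.
Then σ = (x₂ − x₁)/(z₂ − z₁) = (36 − -13)/2.054 = 23.86.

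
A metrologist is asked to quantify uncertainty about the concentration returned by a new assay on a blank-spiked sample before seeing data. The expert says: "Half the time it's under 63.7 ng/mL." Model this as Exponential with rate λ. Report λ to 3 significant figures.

λ ≈ 0.0109

Exponential median = ln 2 / λ, so λ = ln 2 / 63.7 = 0.0109.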